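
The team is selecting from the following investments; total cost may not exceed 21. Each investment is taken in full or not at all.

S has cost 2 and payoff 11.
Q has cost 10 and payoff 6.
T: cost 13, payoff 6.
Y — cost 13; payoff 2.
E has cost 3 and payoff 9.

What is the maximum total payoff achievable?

S + T + E: cost 2 + 13 + 3 = 18 ≤ 21, payoff 11 + 6 + 9 = 26.
S + Q + E: cost 2 + 10 + 3 = 15 ≤ 21, payoff 11 + 6 + 9 = 26.
The maximum payoff is 26; one optimal choice is S, Q, and E.

26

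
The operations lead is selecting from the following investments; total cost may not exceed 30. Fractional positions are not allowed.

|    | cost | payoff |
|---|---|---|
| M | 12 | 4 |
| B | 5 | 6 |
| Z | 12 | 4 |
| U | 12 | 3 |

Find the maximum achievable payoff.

Allowing fractional choices, the relaxed optimum would be about 14.2, but investments are indivisible.
M + B + U: cost 12 + 5 + 12 = 29 ≤ 30, payoff 4 + 6 + 3 = 13.
M + B + Z: cost 12 + 5 + 12 = 29 ≤ 30, payoff 4 + 6 + 4 = 14.
B + Z + U: cost 5 + 12 + 12 = 29 ≤ 30, payoff 6 + 4 + 3 = 13.
Best is M, B, and Z with total payoff 14.

14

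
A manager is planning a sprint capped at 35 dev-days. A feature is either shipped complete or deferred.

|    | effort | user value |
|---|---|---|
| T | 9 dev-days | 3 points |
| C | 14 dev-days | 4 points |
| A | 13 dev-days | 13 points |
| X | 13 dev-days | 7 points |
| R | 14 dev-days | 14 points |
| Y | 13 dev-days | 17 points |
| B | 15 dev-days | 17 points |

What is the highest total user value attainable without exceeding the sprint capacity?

Take Y and B: effort 13 + 15 = 28 ≤ 35, user value 17 + 17 = 34.
No other feasible combination does better.

34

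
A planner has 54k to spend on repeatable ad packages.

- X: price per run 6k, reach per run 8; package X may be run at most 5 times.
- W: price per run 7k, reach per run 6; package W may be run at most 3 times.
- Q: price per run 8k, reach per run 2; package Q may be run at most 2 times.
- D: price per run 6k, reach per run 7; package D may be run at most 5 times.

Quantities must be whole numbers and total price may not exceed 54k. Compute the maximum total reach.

68

X has the best ratio (8/6); taking only X gives at most 5×8 = 40 (stopped by the supply cap of 5).
Mixing does better — 5×X and 4×D: price 54 ≤ 54, reach 5·8 + 4·7 = 68.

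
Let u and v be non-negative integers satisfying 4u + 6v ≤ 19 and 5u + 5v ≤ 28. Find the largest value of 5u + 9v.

Relaxing integrality, the LP optimum is 28.50 at (u,v) = (0, 3.17), which is not an integer point.
(u,v)=(0,3) is feasible, giving 27.
(u,v)=(1,2) is feasible, giving 23.
(u,v)=(0,2) is feasible, giving 18.
The best lattice point is (0,3), giving 27.

27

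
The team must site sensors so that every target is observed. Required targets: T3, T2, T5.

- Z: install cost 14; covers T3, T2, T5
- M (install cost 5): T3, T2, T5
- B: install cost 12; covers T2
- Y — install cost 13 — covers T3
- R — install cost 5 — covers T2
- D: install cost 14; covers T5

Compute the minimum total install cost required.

5

M alone covers T3, T2, T5 — every target.
Total install cost: 5.
No cover costs less than 5.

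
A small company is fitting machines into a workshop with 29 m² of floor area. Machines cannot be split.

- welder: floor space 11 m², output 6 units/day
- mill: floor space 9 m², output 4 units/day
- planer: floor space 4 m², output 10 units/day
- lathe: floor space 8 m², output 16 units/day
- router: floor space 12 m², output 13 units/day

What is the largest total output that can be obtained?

Treat it as a binary knapsack problem.
Allowing fractional choices, the relaxed optimum would be about 41.7, but machines are indivisible.
mill + lathe + router: floor space 9 + 8 + 12 = 29 ≤ 29, output 4 + 16 + 13 = 33.
planer + lathe + router: floor space 4 + 8 + 12 = 24 ≤ 29, output 10 + 16 + 13 = 39.
welder + planer + lathe: floor space 11 + 4 + 8 = 23 ≤ 29, output 6 + 10 + 16 = 32.
Best is planer, lathe, and router with total output 39.

39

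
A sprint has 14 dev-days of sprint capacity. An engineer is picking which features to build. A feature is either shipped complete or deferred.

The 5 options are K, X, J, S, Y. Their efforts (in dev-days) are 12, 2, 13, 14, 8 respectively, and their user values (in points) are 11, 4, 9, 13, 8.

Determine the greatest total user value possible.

Allowing fractional choices, the relaxed optimum would be about 15.7, but features are indivisible.
K + X: effort 12 + 2 = 14 ≤ 14, user value 11 + 4 = 15.
S: effort 14 ≤ 14, user value 13.
X + Y: effort 2 + 8 = 10 ≤ 14, user value 4 + 8 = 12.
Best is K and X with total user value 15.

15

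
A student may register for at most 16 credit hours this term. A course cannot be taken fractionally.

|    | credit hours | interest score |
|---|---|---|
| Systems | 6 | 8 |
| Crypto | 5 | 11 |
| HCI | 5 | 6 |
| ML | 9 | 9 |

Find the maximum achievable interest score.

Take Systems, Crypto, and HCI: credit hours 6 + 5 + 5 = 16 ≤ 16, interest score 8 + 11 + 6 = 25.
No other feasible combination does better.

25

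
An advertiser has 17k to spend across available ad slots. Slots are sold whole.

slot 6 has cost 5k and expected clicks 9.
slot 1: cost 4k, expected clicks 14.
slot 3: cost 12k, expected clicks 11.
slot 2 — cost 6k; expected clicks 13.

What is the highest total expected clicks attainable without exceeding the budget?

36

slot 6 + slot 1 + slot 2: cost 5 + 4 + 6 = 15 ≤ 17, expected clicks 9 + 14 + 13 = 36.
slot 1 + slot 3: cost 4 + 12 = 16 ≤ 17, expected clicks 14 + 11 = 25.
slot 1 + slot 2: cost 4 + 6 = 10 ≤ 17, expected clicks 14 + 13 = 27.
Best is slot 6, slot 1, and slot 2 with total expected clicks 36.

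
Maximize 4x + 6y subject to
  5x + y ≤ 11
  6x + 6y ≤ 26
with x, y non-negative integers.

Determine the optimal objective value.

(x,y)=(0,4) is feasible, giving 24.
(x,y)=(1,3) is feasible, giving 22.
(x,y)=(0,3) is feasible, giving 18.
The best lattice point is (0,4), giving 24.

24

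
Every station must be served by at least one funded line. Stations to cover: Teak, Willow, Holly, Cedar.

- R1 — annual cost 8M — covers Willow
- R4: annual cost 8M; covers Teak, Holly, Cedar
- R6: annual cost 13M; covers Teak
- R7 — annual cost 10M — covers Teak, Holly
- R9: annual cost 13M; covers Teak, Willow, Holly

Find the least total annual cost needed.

16

Choose R1 and R4: together they cover Teak, Willow, Holly, Cedar — every station.
Total annual cost: 8 + 8 = 16.
No cover costs less than 16.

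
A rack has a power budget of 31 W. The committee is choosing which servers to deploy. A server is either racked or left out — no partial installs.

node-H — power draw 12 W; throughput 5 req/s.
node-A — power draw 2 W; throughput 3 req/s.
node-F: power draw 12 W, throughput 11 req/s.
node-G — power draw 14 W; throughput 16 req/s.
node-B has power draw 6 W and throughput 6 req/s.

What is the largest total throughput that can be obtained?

30

Take node-A, node-F, and node-G: power draw 2 + 12 + 14 = 28 ≤ 31, throughput 3 + 11 + 16 = 30.
No other feasible combination does better.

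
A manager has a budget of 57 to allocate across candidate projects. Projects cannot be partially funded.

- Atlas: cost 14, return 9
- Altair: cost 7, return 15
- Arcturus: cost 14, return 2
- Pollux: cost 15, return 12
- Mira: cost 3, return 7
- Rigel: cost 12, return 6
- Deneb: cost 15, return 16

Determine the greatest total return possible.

This is a 0-1 knapsack instance.
Allowing fractional choices, the relaxed optimum would be about 60.5, but projects are indivisible.
Atlas + Altair + Mira + Rigel + Deneb: cost 14 + 7 + 3 + 12 + 15 = 51 ≤ 57, return 9 + 15 + 7 + 6 + 16 = 53.
Atlas + Altair + Pollux + Mira + Deneb: cost 14 + 7 + 15 + 3 + 15 = 54 ≤ 57, return 9 + 15 + 12 + 7 + 16 = 59.
Altair + Pollux + Mira + Rigel + Deneb: cost 7 + 15 + 3 + 12 + 15 = 52 ≤ 57, return 15 + 12 + 7 + 6 + 16 = 56.
Best is Atlas, Altair, Pollux, Mira, and Deneb with total return 59.

59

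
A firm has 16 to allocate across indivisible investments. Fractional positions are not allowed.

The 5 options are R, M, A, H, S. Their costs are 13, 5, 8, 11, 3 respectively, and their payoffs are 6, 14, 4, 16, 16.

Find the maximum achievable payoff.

34

H + S: cost 11 + 3 = 14 ≤ 16, payoff 16 + 16 = 32.
M + S: cost 5 + 3 = 8 ≤ 16, payoff 14 + 16 = 30.
M + A + S: cost 5 + 8 + 3 = 16 ≤ 16, payoff 14 + 4 + 16 = 34.
Best is M, A, and S with total payoff 34.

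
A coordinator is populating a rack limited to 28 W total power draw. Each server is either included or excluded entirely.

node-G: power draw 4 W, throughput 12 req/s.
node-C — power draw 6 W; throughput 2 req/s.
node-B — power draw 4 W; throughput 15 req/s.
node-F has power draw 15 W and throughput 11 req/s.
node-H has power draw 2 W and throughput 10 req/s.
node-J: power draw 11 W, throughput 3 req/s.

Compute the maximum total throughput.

48

Treat it as a binary knapsack problem.
Take node-G, node-B, node-F, and node-H: power draw 4 + 4 + 15 + 2 = 25 ≤ 28, throughput 12 + 15 + 11 + 10 = 48.
No other feasible combination does better.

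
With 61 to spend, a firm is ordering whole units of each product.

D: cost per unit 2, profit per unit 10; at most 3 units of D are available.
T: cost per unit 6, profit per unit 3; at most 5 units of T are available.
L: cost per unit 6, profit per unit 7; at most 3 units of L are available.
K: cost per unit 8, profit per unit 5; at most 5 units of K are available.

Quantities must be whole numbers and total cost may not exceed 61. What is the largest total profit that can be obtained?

72

3×D, 3×L, and 4×K: cost 56 ≤ 61, profit 3·10 + 3·7 + 4·5 = 71.
3×D, 2×T, 3×L, and 3×K: cost 60 ≤ 61, profit 3·10 + 2·3 + 3·7 + 3·5 = 72.
Best is 72.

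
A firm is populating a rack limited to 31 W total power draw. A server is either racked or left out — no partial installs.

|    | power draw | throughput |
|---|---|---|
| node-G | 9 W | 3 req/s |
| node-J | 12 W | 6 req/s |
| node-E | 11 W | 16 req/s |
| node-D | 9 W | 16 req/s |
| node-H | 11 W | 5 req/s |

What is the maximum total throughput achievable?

Take node-E, node-D, and node-H: power draw 11 + 9 + 11 = 31 ≤ 31, throughput 16 + 16 + 5 = 37.
No other feasible combination does better.

37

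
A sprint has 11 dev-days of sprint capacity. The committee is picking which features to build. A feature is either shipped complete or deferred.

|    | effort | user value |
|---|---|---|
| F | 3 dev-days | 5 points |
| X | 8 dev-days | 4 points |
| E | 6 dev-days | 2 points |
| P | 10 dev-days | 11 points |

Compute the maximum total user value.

Take P: effort 10 ≤ 11, user value 11.
No other feasible combination does better.

11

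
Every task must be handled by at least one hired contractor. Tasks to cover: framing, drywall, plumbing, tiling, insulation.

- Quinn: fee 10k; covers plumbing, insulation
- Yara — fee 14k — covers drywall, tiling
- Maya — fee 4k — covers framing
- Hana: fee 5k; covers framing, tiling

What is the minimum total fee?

This is an integer covering problem.
Choose Quinn, Yara, and Maya: together they cover framing, drywall, plumbing, tiling, insulation — every task.
Total fee: 10 + 14 + 4 = 28.

28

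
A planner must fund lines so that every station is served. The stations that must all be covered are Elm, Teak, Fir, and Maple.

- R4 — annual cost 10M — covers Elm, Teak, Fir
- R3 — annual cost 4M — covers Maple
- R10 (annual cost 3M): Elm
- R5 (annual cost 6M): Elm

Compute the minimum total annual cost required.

Choose R4 and R3: together they cover Elm, Teak, Fir, Maple — every station.
Total annual cost: 10 + 4 = 14.

14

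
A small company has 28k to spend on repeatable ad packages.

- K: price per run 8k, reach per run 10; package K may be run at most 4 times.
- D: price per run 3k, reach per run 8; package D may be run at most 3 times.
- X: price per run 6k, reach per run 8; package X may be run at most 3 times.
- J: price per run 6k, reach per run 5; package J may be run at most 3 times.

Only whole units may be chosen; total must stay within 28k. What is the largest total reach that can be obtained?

3×D and 3×X: price 27 ≤ 28, reach 3·8 + 3·8 = 48.
3×D, 2×X, and 1×J: price 27 ≤ 28, reach 3·8 + 2·8 + 1·5 = 45.
Best is 48.

48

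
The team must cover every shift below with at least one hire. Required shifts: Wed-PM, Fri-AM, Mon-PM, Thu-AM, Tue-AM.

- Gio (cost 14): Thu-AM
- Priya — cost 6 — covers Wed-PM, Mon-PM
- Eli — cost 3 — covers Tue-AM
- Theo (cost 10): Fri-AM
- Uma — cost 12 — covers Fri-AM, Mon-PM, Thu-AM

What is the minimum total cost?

Choose Priya, Eli, and Uma: together they cover Wed-PM, Fri-AM, Mon-PM, Thu-AM, Tue-AM — every shift.
Total cost: 6 + 3 + 12 = 21.
No cover costs less than 21.

21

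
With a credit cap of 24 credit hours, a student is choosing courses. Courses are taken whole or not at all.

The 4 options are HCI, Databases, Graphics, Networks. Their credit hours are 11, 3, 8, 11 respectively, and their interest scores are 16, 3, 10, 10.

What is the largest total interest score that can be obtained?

29

Take HCI, Databases, and Graphics: credit hours 11 + 3 + 8 = 22 ≤ 24, interest score 16 + 3 + 10 = 29.
No other feasible combination does better.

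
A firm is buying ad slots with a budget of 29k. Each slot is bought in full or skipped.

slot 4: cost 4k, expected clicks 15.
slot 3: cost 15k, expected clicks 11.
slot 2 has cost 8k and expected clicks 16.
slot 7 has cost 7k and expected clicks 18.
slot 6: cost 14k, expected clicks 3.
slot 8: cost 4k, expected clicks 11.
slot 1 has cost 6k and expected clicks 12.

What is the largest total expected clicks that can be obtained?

Treat it as a binary knapsack problem.
Take slot 4, slot 2, slot 7, slot 8, and slot 1: cost 4 + 8 + 7 + 4 + 6 = 29 ≤ 29, expected clicks 15 + 16 + 18 + 11 + 12 = 72.
No other feasible combination does better.

72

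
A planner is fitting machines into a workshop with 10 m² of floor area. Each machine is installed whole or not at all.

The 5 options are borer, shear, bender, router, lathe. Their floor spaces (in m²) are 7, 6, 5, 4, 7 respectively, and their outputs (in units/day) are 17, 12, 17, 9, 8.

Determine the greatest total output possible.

26

Allowing fractional choices, the relaxed optimum would be about 29.1, but machines are indivisible.
shear + router: floor space 6 + 4 = 10 ≤ 10, output 12 + 9 = 21.
bender + router: floor space 5 + 4 = 9 ≤ 10, output 17 + 9 = 26.
Best is bender and router with total output 26.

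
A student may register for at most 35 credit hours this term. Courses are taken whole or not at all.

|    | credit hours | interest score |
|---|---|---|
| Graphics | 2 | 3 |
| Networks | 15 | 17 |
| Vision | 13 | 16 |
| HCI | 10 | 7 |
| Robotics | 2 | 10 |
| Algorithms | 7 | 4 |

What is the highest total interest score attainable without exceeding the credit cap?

46

Networks + Vision + Robotics: credit hours 15 + 13 + 2 = 30 ≤ 35, interest score 17 + 16 + 10 = 43.
Graphics + Networks + Vision + Robotics: credit hours 2 + 15 + 13 + 2 = 32 ≤ 35, interest score 3 + 17 + 16 + 10 = 46.
Best is Graphics, Networks, Vision, and Robotics with total interest score 46.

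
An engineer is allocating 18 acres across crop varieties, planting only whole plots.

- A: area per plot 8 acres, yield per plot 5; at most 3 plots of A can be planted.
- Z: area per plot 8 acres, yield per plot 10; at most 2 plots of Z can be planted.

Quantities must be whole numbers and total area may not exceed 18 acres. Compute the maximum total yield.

1×A and 1×Z: area 16 ≤ 18, yield 1·5 + 1·10 = 15.
2×Z: area 16 ≤ 18, yield 2·10 = 20.
Best is 20.

20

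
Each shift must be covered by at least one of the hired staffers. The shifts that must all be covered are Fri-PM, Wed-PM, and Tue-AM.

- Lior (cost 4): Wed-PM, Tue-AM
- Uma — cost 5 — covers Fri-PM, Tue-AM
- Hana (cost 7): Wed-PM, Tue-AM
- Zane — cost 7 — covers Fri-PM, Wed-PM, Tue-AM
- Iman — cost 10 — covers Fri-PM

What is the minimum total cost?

7

Zane alone covers Fri-PM, Wed-PM, Tue-AM — every shift.
Total cost: 7.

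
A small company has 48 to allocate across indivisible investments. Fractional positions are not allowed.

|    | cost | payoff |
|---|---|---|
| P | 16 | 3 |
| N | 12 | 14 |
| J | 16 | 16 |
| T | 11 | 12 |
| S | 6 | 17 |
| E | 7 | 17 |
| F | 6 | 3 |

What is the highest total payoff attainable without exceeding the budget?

67

J + T + S + E + F: cost 16 + 11 + 6 + 7 + 6 = 46 ≤ 48, payoff 16 + 12 + 17 + 17 + 3 = 65.
N + J + S + E + F: cost 12 + 16 + 6 + 7 + 6 = 47 ≤ 48, payoff 14 + 16 + 17 + 17 + 3 = 67.
Best is N, J, S, E, and F with total payoff 67.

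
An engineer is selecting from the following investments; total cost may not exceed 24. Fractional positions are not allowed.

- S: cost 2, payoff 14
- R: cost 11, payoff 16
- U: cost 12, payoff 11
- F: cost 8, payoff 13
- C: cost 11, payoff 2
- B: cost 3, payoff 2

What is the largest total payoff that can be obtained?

S + U + F: cost 2 + 12 + 8 = 22 ≤ 24, payoff 14 + 11 + 13 = 38.
S + R + F: cost 2 + 11 + 8 = 21 ≤ 24, payoff 14 + 16 + 13 = 43.
S + R + F + B: cost 2 + 11 + 8 + 3 = 24 ≤ 24, payoff 14 + 16 + 13 + 2 = 45.
Best is S, R, F, and B with total payoff 45.

45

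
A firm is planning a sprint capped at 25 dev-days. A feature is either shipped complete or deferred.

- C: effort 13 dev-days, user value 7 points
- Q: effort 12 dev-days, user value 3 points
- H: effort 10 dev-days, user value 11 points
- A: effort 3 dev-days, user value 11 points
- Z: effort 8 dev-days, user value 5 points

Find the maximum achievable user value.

27

Allowing fractional choices, the relaxed optimum would be about 29.2, but features are indivisible.
Q + H + A: effort 12 + 10 + 3 = 25 ≤ 25, user value 3 + 11 + 11 = 25.
H + A + Z: effort 10 + 3 + 8 = 21 ≤ 25, user value 11 + 11 + 5 = 27.
Best is H, A, and Z with total user value 27.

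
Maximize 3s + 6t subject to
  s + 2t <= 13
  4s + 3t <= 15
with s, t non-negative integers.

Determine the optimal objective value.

(s,t)=(0,5) is feasible, giving 30.
(s,t)=(0,4) is feasible, giving 24.
No feasible integer point exceeds 30.

30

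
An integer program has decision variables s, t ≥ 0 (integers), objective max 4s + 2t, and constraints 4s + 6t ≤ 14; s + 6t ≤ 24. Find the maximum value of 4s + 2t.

12

Relaxing integrality, the LP optimum is 14.00 at (s,t) = (3.5, 0), which is not an integer point.
(s,t)=(3,0): 4·3+6·0=12≤14, 1·3+6·0=3≤24, objective 12.
(s,t)=(2,1): 4·2+6·1=14≤14, 1·2+6·1=8≤24, objective 10.
Maximum is 12 at (s,t)=(3,0).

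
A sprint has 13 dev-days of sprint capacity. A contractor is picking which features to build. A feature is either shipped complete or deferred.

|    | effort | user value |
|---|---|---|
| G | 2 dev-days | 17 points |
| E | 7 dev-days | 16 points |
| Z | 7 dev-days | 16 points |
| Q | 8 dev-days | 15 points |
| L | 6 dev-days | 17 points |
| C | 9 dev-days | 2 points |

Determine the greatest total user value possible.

Allowing fractional choices, the relaxed optimum would be about 45.4, but features are indivisible.
G + E: effort 2 + 7 = 9 ≤ 13, user value 17 + 16 = 33.
G + Z: effort 2 + 7 = 9 ≤ 13, user value 17 + 16 = 33.
G + L: effort 2 + 6 = 8 ≤ 13, user value 17 + 17 = 34.
Best is G and L with total user value 34.

34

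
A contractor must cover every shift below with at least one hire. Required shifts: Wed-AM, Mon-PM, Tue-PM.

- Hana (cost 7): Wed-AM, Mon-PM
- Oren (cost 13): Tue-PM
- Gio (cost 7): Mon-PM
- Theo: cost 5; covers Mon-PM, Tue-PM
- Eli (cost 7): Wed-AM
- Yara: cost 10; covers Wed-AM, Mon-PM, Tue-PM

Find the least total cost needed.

10

The greedy cost-per-new-shift heuristic would pick Theo and Hana for 12, but a cheaper cover exists.
Yara alone covers Wed-AM, Mon-PM, Tue-PM — every shift.
Total cost: 10.
No cover costs less than 10.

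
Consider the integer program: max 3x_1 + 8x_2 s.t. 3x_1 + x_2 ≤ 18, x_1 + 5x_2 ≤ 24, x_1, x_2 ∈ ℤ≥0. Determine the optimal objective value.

44

(x_1,x_2)=(4,4): 3·4+1·4=16≤18, 1·4+5·4=24≤24, objective 44.
(x_1,x_2)=(3,4): 3·3+1·4=13≤18, 1·3+5·4=23≤24, objective 41.
(x_1,x_2)=(5,3): 3·5+1·3=18≤18, 1·5+5·3=20≤24, objective 39.
Maximum is 44 at (x_1,x_2)=(4,4).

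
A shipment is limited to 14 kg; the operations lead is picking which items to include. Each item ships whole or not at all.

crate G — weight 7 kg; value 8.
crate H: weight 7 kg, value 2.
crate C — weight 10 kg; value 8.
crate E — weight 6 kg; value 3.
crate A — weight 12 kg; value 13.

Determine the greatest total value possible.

13

Allowing fractional choices, the relaxed optimum would be about 15.6, but items are indivisible.
crate G + crate H: weight 7 + 7 = 14 ≤ 14, value 8 + 2 = 10.
crate G + crate E: weight 7 + 6 = 13 ≤ 14, value 8 + 3 = 11.
crate A: weight 12 ≤ 14, value 13.
Best is crate A with total value 13.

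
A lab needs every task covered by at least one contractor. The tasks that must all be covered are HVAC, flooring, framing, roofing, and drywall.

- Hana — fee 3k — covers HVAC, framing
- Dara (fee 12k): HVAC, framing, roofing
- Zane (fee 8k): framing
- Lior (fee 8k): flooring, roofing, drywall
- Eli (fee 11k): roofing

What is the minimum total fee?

Choose Hana and Lior: together they cover HVAC, flooring, framing, roofing, drywall — every task.
Total fee: 3 + 8 = 11.

11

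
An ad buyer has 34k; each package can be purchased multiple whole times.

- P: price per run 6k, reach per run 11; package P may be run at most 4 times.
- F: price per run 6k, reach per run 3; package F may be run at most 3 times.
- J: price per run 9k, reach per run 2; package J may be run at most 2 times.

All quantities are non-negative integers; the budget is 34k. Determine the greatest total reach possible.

47

Take 4×P and 1×F: price 30 ≤ 34, reach 4·11 + 1·3 = 47.
P has the best ratio (11/6) and is taken to its limit of 4; remaining capacity is filled optimally with the others.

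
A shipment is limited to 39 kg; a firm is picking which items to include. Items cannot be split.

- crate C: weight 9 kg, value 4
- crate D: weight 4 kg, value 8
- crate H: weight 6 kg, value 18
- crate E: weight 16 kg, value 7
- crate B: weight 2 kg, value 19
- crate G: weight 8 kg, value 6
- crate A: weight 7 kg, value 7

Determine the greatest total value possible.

62

Allowing fractional choices, the relaxed optimum would be about 63.3, but items are indivisible.
crate C + crate D + crate H + crate B + crate G + crate A: weight 9 + 4 + 6 + 2 + 8 + 7 = 36 ≤ 39, value 4 + 8 + 18 + 19 + 6 + 7 = 62.
crate D + crate H + crate B + crate G + crate A: weight 4 + 6 + 2 + 8 + 7 = 27 ≤ 39, value 8 + 18 + 19 + 6 + 7 = 58.
crate D + crate H + crate E + crate B + crate A: weight 4 + 6 + 16 + 2 + 7 = 35 ≤ 39, value 8 + 18 + 7 + 19 + 7 = 59.
Best is crate C, crate D, crate H, crate B, crate G, and crate A with total value 62.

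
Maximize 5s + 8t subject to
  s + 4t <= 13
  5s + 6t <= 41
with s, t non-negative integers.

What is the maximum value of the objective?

43

Relaxing integrality, the LP optimum is 44.43 at (s,t) = (6.14, 1.71), which is not an integer point.
(s,t)=(7,1): 1·7+4·1=11≤13, 5·7+6·1=41≤41, objective 43.
(s,t)=(5,2): 1·5+4·2=13≤13, 5·5+6·2=37≤41, objective 41.
(s,t)=(8,0): 1·8+4·0=8≤13, 5·8+6·0=40≤41, objective 40.
The best lattice point is (7,1), giving 43.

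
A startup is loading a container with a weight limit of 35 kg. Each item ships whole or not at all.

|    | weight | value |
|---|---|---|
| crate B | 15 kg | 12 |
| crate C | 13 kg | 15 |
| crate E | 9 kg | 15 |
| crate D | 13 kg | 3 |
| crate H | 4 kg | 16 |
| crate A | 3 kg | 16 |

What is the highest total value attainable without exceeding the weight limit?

62

crate B + crate E + crate H + crate A: weight 15 + 9 + 4 + 3 = 31 ≤ 35, value 12 + 15 + 16 + 16 = 59.
crate C + crate E + crate H + crate A: weight 13 + 9 + 4 + 3 = 29 ≤ 35, value 15 + 15 + 16 + 16 = 62.
crate B + crate C + crate H + crate A: weight 15 + 13 + 4 + 3 = 35 ≤ 35, value 12 + 15 + 16 + 16 = 59.
Best is crate C, crate E, crate H, and crate A with total value 62.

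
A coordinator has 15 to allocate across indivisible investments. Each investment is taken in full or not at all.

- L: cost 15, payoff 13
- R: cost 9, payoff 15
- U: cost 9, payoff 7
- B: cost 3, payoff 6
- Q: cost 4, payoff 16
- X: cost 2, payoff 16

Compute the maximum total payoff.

47

U + Q + X: cost 9 + 4 + 2 = 15 ≤ 15, payoff 7 + 16 + 16 = 39.
R + Q + X: cost 9 + 4 + 2 = 15 ≤ 15, payoff 15 + 16 + 16 = 47.
Best is R, Q, and X with total payoff 47.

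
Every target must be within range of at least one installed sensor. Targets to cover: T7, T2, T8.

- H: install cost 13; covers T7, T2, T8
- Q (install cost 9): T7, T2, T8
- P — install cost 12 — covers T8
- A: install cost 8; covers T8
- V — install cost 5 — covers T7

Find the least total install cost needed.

Q alone covers T7, T2, T8 — every target.
Total install cost: 9.

9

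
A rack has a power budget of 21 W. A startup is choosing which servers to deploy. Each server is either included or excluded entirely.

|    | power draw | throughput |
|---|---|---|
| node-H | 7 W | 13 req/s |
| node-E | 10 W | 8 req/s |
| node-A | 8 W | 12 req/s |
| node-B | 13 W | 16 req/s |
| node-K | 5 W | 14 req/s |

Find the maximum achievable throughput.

39

Take node-H, node-A, and node-K: power draw 7 + 8 + 5 = 20 ≤ 21, throughput 13 + 12 + 14 = 39.
No other feasible combination does better.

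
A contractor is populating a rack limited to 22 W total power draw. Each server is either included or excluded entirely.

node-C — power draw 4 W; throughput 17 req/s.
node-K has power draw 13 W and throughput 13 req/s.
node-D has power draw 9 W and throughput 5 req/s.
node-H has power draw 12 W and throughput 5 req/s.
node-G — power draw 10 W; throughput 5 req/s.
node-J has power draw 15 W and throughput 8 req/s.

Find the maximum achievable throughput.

30

Allowing fractional choices, the relaxed optimum would be about 32.8, but servers are indivisible.
node-C + node-K: power draw 4 + 13 = 17 ≤ 22, throughput 17 + 13 = 30.
node-C + node-D: power draw 4 + 9 = 13 ≤ 22, throughput 17 + 5 = 22.
node-C + node-J: power draw 4 + 15 = 19 ≤ 22, throughput 17 + 8 = 25.
Best is node-C and node-K with total throughput 30.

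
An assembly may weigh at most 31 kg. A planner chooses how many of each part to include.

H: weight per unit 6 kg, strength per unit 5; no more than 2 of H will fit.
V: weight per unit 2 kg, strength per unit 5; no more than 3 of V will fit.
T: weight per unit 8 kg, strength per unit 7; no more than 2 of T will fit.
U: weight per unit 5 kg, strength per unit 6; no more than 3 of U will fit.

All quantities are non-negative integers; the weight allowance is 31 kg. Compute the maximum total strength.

40

This is a bounded integer knapsack.
3×V, 1×T, and 3×U: weight 29 ≤ 31, strength 3·5 + 1·7 + 3·6 = 40.
1×H, 3×V, 1×T, and 2×U: weight 30 ≤ 31, strength 1·5 + 3·5 + 1·7 + 2·6 = 39.
Best is 40.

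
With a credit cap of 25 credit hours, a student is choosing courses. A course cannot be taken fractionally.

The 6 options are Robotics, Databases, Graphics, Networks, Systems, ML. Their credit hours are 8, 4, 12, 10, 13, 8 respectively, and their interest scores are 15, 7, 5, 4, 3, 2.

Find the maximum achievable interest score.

Take Robotics, Databases, and Graphics: credit hours 8 + 4 + 12 = 24 ≤ 25, interest score 15 + 7 + 5 = 27.
No other feasible combination does better.

27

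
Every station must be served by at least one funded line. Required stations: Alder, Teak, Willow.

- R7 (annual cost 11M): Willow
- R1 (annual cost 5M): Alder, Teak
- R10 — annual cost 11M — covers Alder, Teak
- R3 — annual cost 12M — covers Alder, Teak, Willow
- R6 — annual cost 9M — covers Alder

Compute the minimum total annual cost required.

12

This is an integer covering problem.
R3 alone covers Alder, Teak, Willow — every station.
Total annual cost: 12.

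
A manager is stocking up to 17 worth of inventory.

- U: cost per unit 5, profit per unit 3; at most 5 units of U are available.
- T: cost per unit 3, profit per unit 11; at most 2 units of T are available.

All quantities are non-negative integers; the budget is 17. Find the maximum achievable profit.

This is a bounded integer knapsack.
2×U and 2×T: cost 16 ≤ 17, profit 2·3 + 2·11 = 28.
1×U and 2×T: cost 11 ≤ 17, profit 1·3 + 2·11 = 25.
Best is 28.

28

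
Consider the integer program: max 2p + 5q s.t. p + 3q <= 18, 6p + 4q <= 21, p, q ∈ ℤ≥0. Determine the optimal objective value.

25

Relaxing integrality, the LP optimum is 26.25 at (p,q) = (0, 5.25), which is not an integer point.
(p,q)=(0,5): 1·0+3·5=15≤18, 6·0+4·5=20≤21, objective 25.
(p,q)=(0,4): 1·0+3·4=12≤18, 6·0+4·4=16≤21, objective 20.
No feasible integer point exceeds 25.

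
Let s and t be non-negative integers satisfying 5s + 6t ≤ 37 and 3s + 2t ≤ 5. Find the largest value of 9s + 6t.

(s,t)=(1,1) is feasible, giving 15.
(s,t)=(0,2) is feasible, giving 12.
(s,t)=(1,0) is feasible, giving 9.
(s,t)=(0,1) is feasible, giving 6.
The best lattice point is (1,1), giving 15.

15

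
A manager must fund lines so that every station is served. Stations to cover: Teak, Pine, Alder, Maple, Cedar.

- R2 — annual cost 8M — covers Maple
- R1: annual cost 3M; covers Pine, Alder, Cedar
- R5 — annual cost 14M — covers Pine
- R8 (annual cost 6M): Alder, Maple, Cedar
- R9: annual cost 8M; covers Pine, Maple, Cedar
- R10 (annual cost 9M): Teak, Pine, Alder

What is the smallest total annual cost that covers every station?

The greedy cost-per-new-station heuristic would pick R1, R8, and R10 for 18, but a cheaper cover exists.
Choose R8 and R10: together they cover Teak, Pine, Alder, Maple, Cedar — every station.
Total annual cost: 6 + 9 = 15.
No cover costs less than 15.

15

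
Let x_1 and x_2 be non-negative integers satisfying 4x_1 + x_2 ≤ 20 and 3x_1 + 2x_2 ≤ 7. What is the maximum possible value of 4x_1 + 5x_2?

Relaxing integrality, the LP optimum is 17.50 at (x_1,x_2) = (0, 3.5), which is not an integer point.
(x_1,x_2)=(0,3): 4·0+1·3=3≤20, 3·0+2·3=6≤7, objective 15.
(x_1,x_2)=(1,2): 4·1+1·2=6≤20, 3·1+2·2=7≤7, objective 14.
(x_1,x_2)=(0,2): 4·0+1·2=2≤20, 3·0+2·2=4≤7, objective 10.
Maximum is 15 at (x_1,x_2)=(0,3).

15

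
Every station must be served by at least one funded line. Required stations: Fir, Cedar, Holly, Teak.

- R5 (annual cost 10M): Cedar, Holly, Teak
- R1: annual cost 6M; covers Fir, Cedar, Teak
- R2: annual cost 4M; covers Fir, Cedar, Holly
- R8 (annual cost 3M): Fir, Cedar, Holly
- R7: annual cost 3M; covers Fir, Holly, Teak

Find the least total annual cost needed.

6

Choose R8 and R7: together they cover Fir, Cedar, Holly, Teak — every station.
Total annual cost: 3 + 3 = 6.
No cover costs less than 6.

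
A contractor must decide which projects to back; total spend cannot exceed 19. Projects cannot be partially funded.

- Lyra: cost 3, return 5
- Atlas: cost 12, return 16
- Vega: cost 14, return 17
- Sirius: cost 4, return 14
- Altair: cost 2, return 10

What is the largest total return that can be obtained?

40

Allowing fractional choices, the relaxed optimum would be about 42.3, but projects are indivisible.
Lyra + Atlas + Sirius: cost 3 + 12 + 4 = 19 ≤ 19, return 5 + 16 + 14 = 35.
Atlas + Sirius + Altair: cost 12 + 4 + 2 = 18 ≤ 19, return 16 + 14 + 10 = 40.
Best is Atlas, Sirius, and Altair with total return 40.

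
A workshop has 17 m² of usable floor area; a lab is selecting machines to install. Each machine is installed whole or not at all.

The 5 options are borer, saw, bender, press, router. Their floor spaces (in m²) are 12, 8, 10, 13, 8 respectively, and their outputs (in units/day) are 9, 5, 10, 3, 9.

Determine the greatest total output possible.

14

Allowing fractional choices, the relaxed optimum would be about 18.0, but machines are indivisible.
bender: floor space 10 ≤ 17, output 10.
router: floor space 8 ≤ 17, output 9.
saw + router: floor space 8 + 8 = 16 ≤ 17, output 5 + 9 = 14.
Best is saw and router with total output 14.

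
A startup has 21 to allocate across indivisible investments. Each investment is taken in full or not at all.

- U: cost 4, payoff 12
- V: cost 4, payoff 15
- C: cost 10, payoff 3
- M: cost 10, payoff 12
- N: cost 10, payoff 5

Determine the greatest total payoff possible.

This is an integer program with binary decision variables.
Take U, V, and M: cost 4 + 4 + 10 = 18 ≤ 21, payoff 12 + 15 + 12 = 39.
No other feasible combination does better.

39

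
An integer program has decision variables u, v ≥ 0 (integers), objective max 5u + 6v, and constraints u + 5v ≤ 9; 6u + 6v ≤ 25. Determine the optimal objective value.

(u,v)=(3,1) is feasible, giving 21.
(u,v)=(4,0) is feasible, giving 20.
(u,v)=(2,1) is feasible, giving 16.
The best lattice point is (3,1), giving 21.

21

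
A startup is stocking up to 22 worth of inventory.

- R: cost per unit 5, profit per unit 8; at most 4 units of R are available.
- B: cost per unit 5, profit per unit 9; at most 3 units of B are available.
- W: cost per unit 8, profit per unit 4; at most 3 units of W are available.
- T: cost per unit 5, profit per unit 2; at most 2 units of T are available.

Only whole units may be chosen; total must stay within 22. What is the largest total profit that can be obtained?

B has the best ratio (9/5); taking only B gives at most 3×9 = 27 (stopped by the supply cap of 3).
Mixing does better — 1×R and 3×B: cost 20 ≤ 22, profit 1·8 + 3·9 = 35.

35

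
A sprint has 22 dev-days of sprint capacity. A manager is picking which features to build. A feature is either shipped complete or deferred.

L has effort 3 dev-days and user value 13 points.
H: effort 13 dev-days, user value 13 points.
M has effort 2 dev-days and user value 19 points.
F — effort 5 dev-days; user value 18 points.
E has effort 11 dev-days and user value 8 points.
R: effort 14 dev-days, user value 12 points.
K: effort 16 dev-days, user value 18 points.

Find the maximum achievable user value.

58

Take L, M, F, and E: effort 3 + 2 + 5 + 11 = 21 ≤ 22, user value 13 + 19 + 18 + 8 = 58.
No other feasible combination does better.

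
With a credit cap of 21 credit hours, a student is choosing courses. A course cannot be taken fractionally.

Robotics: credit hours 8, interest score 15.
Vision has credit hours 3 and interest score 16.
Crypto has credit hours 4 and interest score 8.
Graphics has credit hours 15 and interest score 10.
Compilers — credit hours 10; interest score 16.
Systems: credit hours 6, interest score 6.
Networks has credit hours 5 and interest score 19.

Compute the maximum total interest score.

Take Robotics, Vision, Crypto, and Networks: credit hours 8 + 3 + 4 + 5 = 20 ≤ 21, interest score 15 + 16 + 8 + 19 = 58.
No other feasible combination does better.

58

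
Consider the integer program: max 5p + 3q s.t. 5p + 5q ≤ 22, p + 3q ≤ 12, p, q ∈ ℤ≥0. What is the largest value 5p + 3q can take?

20

Relaxing integrality, the LP optimum is 22.00 at (p,q) = (4.4, 0), which is not an integer point.
(p,q)=(4,0): 5·4+5·0=20≤22, 1·4+3·0=4≤12, objective 20.
(p,q)=(3,1): 5·3+5·1=20≤22, 1·3+3·1=6≤12, objective 18.
No feasible integer point exceeds 20.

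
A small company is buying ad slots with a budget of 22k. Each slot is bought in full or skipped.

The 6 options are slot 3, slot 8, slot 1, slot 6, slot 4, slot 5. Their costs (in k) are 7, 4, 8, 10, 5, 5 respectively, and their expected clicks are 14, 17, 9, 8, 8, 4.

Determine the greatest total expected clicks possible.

43

Allowing fractional choices, the relaxed optimum would be about 45.8, but ad slots are indivisible.
slot 3 + slot 8 + slot 4 + slot 5: cost 7 + 4 + 5 + 5 = 21 ≤ 22, expected clicks 14 + 17 + 8 + 4 = 43.
slot 3 + slot 8 + slot 1: cost 7 + 4 + 8 = 19 ≤ 22, expected clicks 14 + 17 + 9 = 40.
slot 3 + slot 8 + slot 4: cost 7 + 4 + 5 = 16 ≤ 22, expected clicks 14 + 17 + 8 = 39.
Best is slot 3, slot 8, slot 4, and slot 5 with total expected clicks 43.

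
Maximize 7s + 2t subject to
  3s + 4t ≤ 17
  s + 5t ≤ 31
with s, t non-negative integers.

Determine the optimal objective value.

35

(s,t)=(5,0): 3·5+4·0=15≤17, 1·5+5·0=5≤31, objective 35.
(s,t)=(4,1): 3·4+4·1=16≤17, 1·4+5·1=9≤31, objective 30.
(s,t)=(4,0): 3·4+4·0=12≤17, 1·4+5·0=4≤31, objective 28.
No feasible integer point exceeds 35.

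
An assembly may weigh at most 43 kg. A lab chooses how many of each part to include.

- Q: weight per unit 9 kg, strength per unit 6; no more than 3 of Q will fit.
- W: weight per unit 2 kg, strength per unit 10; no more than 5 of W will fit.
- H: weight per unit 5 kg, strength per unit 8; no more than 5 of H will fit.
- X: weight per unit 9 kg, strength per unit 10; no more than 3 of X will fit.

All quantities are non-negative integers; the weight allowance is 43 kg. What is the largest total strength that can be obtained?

94

5×W, 3×H, and 2×X: weight 43 ≤ 43, strength 5·10 + 3·8 + 2·10 = 94.
5×W, 4×H, and 1×X: weight 39 ≤ 43, strength 5·10 + 4·8 + 1·10 = 92.
Best is 94.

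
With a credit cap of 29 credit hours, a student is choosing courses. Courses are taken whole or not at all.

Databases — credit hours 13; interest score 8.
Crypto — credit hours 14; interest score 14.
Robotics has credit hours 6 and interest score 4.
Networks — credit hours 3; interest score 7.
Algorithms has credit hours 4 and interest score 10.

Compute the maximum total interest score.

This is an integer program with binary decision variables.
Take Crypto, Robotics, Networks, and Algorithms: credit hours 14 + 6 + 3 + 4 = 27 ≤ 29, interest score 14 + 4 + 7 + 10 = 35.
No other feasible combination does better.

35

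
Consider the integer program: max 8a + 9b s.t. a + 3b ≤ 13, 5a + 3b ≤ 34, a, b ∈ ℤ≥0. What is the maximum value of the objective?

59

(a,b)=(4,3): 1·4+3·3=13≤13, 5·4+3·3=29≤34, objective 59.
(a,b)=(5,2): 1·5+3·2=11≤13, 5·5+3·2=31≤34, objective 58.
(a,b)=(6,1): 1·6+3·1=9≤13, 5·6+3·1=33≤34, objective 57.
The best lattice point is (4,3), giving 59.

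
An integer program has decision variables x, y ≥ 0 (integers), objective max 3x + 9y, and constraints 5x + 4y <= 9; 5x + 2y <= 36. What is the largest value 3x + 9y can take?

Relaxing integrality, the LP optimum is 20.25 at (x,y) = (0, 2.25), which is not an integer point.
(x,y)=(0,2): 5·0+4·2=8≤9, 5·0+2·2=4≤36, objective 18.
(x,y)=(1,1): 5·1+4·1=9≤9, 5·1+2·1=7≤36, objective 12.
(x,y)=(0,1): 5·0+4·1=4≤9, 5·0+2·1=2≤36, objective 9.
The best lattice point is (0,2), giving 18.

18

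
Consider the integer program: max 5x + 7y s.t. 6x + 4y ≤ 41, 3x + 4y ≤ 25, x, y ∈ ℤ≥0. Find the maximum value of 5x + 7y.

43

The continuous relaxation peaks at (0, 6.25) with value 43.75; rounding to a feasible lattice point costs some objective.
(x,y)=(3,4): 6·3+4·4=34≤41, 3·3+4·4=25≤25, objective 43.
(x,y)=(0,6): 6·0+4·6=24≤41, 3·0+4·6=24≤25, objective 42.
The best lattice point is (3,4), giving 43.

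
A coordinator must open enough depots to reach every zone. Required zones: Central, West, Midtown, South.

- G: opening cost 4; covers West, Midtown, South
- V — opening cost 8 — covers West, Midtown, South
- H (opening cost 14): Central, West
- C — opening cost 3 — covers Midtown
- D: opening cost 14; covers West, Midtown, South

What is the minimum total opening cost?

18

Choose G and H: together they cover Central, West, Midtown, South — every zone.
Total opening cost: 4 + 14 = 18.
No cover costs less than 18.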